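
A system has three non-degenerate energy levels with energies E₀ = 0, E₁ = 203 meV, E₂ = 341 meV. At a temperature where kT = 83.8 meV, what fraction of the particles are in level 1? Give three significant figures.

0.0802

Eᵢ/kT = 0, 2.4224, 4.0692.
Z = Σ e^(−Eᵢ/kT) = e^(−0) + e^(−2.4224) + e^(−4.0692) = 1.0000 + 0.088708 + 0.017091 = 1.1058.
P₁ = e^(−E₁/kT) / Z = 0.088708/1.1058 = 0.0802.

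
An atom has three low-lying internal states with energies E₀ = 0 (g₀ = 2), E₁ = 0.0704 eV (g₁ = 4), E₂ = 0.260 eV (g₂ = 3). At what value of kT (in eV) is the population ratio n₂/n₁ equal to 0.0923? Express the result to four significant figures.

0.09050 eV

n₂/n₁ = (g₂/g₁) exp[−(E₂−E₁)/kT] = 0.0923.
⇒ (E₂−E₁)/kT = ln((3/4)/0.0923) = ln(8.12568) = 2.09503.
kT = 0.1896 eV / 2.09503 = 0.09050 eV.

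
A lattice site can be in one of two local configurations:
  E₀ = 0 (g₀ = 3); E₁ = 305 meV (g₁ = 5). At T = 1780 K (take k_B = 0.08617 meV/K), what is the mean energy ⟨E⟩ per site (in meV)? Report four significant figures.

k_BT = 0.08617 × 1780 K = 153.383 meV.
Eᵢ/kT = 0, 1.98849.
Z = Σ gᵢe^(−Eᵢ/kT) = 3·e^(−0) + 5·e^(−1.98849) = 3.00000 + 0.684510 = 3.68451.
⟨E⟩ = Σ Eᵢ gᵢe^(−Eᵢ/kT) / Z = (0·3.00000 + 305·0.684510) / 3.68451 = 56.66 meV.

56.66 meV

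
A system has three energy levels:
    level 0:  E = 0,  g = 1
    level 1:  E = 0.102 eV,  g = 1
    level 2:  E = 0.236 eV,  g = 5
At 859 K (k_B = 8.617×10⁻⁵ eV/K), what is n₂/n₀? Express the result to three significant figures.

0.206

k_BT = 8.617×10⁻⁵ × 859 K = 0.074020 eV.
n₂/n₀ = (g₂/g₀) exp[−(E₂−E₀)/kT] = (5/1) × exp(−(0.236 eV)/(0.074020 eV)) = (5/1) × exp(-3.1883) = 0.206.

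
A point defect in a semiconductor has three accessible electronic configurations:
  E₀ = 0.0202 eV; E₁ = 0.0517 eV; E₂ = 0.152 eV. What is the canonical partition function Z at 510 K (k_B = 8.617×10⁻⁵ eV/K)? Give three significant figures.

k_BT = 8.617×10⁻⁵ × 510 K = 0.043947 eV.
Eᵢ/kT = 0.45964, 1.1764, 3.4587.
Z = Σ e^(−Eᵢ/kT) = e^(−0.45964) + e^(−1.1764) + e^(−3.4587) = 0.63151 + 0.30839 + 0.031471 = 0.97137.

Z = 0.971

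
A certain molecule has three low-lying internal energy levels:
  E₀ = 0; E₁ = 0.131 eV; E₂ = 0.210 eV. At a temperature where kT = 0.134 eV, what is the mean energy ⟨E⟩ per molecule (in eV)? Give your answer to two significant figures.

Eᵢ/kT = 0, 0.9776, 1.567.
Z = Σ e^(−Eᵢ/kT) = e^(−0) + e^(−0.9776) + e^(−1.567) = 1.000 + 0.3762 + 0.2087 = 1.585.
⟨E⟩ = Σ Eᵢ e^(−Eᵢ/kT) / Z = (0·1.000 + 0.131·0.3762 + 0.210·0.2087) / 1.585 = 0.059 eV.

0.059 eV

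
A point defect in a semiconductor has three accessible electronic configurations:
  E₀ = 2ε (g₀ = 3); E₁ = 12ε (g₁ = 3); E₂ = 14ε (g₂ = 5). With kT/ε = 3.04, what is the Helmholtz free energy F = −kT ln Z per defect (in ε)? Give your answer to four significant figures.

Eᵢ/kT = 0.657895, 3.94737, 4.60526.
Z = Σ gᵢe^(−Eᵢ/kT) = 3·e^(−0.657895) + 3·e^(−3.94737) + 5·e^(−4.60526) = 1.55382 + 0.0579162 + 0.0499955 = 1.66173.
F = −kT ln Z = −3.04 × ln(1.66173) = −3.04 × 0.507859 = -1.544 ε.

-1.544 ε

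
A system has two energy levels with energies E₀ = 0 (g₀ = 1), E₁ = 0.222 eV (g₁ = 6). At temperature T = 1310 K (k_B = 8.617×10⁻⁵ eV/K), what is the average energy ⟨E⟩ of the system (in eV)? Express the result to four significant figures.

k_BT = 8.617×10⁻⁵ × 1310 K = 0.112883 eV.
Eᵢ/kT = 0, 1.96664.
Z = Σ gᵢe^(−Eᵢ/kT) = 1·e^(−0) + 6·e^(−1.96664) = 1.00000 + 0.839557 = 1.83956.
⟨E⟩ = Σ Eᵢ gᵢe^(−Eᵢ/kT) / Z = (0·1.00000 + 0.222·0.839557) / 1.83956 = 0.1013 eV.

0.1013 eV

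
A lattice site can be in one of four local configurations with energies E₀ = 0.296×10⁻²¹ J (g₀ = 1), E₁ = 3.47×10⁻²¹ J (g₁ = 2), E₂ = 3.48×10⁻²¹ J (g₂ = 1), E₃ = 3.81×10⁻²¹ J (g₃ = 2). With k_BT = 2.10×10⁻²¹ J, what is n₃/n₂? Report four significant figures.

1.709

n₃/n₂ = (g₃/g₂) exp[−(E₃−E₂)/kT] = (2/1) × exp(−(0.33 ×10⁻²¹ J)/(2.10 ×10⁻²¹ J)) = (2/1) × exp(-0.157143) = 1.709.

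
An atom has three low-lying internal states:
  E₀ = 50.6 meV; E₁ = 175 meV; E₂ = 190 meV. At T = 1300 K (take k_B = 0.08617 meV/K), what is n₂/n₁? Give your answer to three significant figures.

0.875

k_BT = 0.08617 × 1300 K = 112.02 meV.
n₂/n₁ = exp[−(E₂−E₁)/kT] = exp(−(15 meV)/(112.02 meV)) = exp(-0.13390) = 0.875.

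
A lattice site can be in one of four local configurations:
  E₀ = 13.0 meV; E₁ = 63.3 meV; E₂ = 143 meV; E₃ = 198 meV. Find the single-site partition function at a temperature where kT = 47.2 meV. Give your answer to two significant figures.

Eᵢ/kT = 0.2754, 1.341, 3.030, 4.195.
Z = Σ e^(−Eᵢ/kT) = e^(−0.2754) + e^(−1.341) + e^(−3.030) + e^(−4.195) = 0.7593 + 0.2616 + 0.04832 + 0.01507 = 1.084.

Z = 1.1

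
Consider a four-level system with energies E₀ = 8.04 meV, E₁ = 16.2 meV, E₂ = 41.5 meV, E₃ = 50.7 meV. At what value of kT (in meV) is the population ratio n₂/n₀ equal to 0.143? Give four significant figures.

n₂/n₀ = exp[−(E₂−E₀)/kT] = 0.143.
⇒ (E₂−E₀)/kT = ln(1/0.143) = ln(6.99301) = 1.94491.
kT = 33.46 meV / 1.94491 = 17.20 meV.

17.20 meV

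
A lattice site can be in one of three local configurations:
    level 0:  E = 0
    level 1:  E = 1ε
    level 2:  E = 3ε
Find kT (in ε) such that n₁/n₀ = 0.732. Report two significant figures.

3.2 ε

n₁/n₀ = exp[−(E₁−E₀)/kT] = 0.732.
⇒ (E₁−E₀)/kT = ln(1/0.732) = ln(1.366) = 0.3119.
kT = 1ε / 0.3119 = 3.2 ε.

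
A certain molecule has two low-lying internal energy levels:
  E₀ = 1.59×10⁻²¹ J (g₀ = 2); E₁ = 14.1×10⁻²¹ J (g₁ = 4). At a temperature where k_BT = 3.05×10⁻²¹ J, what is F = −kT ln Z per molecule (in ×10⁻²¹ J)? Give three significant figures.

-0.623 ×10⁻²¹ J

Eᵢ/kT = 0.52131, 4.6230.
Z = Σ gᵢe^(−Eᵢ/kT) = 2·e^(−0.52131) + 4·e^(−4.6230) = 1.1875 + 0.039293 = 1.2268.
F = −kT ln Z = −3.05 × ln(1.2268) = −3.05 × 0.20441 = -0.623 ×10⁻²¹ J.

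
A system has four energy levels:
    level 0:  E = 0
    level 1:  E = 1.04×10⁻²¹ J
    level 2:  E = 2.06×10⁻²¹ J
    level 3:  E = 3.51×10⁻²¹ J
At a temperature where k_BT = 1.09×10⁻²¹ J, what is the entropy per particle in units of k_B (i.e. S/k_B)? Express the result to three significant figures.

Eᵢ/kT = 0, 0.95413, 1.8899, 3.2202.
Z = Σ e^(−Eᵢ/kT) = e^(−0) + e^(−0.95413) + e^(−1.8899) + e^(−3.2202) = 1.0000 + 0.38515 + 0.15109 + 0.039947 = 1.5762.
⟨E⟩ = Σ EᵢPᵢ = 0.54055 ×10⁻²¹ J.
S/k_B = ln Z + ⟨E⟩/kT = ln(1.5762) + 0.54055/1.09 = 0.45502 + 0.49592 = 0.951.

0.951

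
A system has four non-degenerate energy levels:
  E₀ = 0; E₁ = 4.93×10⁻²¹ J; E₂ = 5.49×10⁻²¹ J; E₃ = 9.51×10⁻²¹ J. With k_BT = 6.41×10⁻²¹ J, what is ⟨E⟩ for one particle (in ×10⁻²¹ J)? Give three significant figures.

3.20 ×10⁻²¹ J

Eᵢ/kT = 0, 0.76911, 0.85647, 1.4836.
Z = Σ e^(−Eᵢ/kT) = e^(−0) + e^(−0.76911) + e^(−0.85647) + e^(−1.4836) = 1.0000 + 0.46343 + 0.42466 + 0.22682 = 2.1149.
⟨E⟩ = Σ Eᵢ e^(−Eᵢ/kT) / Z = (0·1.0000 + 4.93·0.46343 + 5.49·0.42466 + 9.51·0.22682) / 2.1149 = 3.20 ×10⁻²¹ J.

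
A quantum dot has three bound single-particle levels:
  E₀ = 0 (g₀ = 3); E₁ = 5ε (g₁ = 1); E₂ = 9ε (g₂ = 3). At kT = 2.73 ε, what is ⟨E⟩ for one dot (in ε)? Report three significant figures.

Eᵢ/kT = 0, 1.8315, 3.2967.
Z = Σ gᵢe^(−Eᵢ/kT) = 3·e^(−0) + 1·e^(−1.8315) + 3·e^(−3.2967) = 3.0000 + 0.16017 + 0.11102 = 3.2712.
⟨E⟩ = Σ Eᵢ gᵢe^(−Eᵢ/kT) / Z = (0·3.0000 + 5·0.16017 + 9·0.11102) / 3.2712 = 0.550 ε.

0.550 ε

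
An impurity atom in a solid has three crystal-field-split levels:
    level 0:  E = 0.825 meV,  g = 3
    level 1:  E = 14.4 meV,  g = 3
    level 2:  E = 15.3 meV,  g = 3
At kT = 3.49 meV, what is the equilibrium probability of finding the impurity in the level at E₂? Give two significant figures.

Eᵢ/kT = 0.2364, 4.126, 4.384.
Z = Σ gᵢe^(−Eᵢ/kT) = 3·e^(−0.2364) + 3·e^(−4.126) + 3·e^(−4.384) = 2.368 + 0.04844 + 0.03743 = 2.454.
P₂ = g₂ e^(−E₂/kT) / Z = 0.03743/2.454 = 0.015.

0.015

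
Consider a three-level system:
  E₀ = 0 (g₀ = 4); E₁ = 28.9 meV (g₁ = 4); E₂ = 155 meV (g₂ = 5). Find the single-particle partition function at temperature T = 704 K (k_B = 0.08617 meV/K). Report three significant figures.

Z = 6.87

k_BT = 0.08617 × 704 K = 60.664 meV.
Eᵢ/kT = 0, 0.47639, 2.5551.
Z = Σ gᵢe^(−Eᵢ/kT) = 4·e^(−0) + 4·e^(−0.47639) + 5·e^(−2.5551) = 4.0000 + 2.4841 + 0.38842 = 6.8725.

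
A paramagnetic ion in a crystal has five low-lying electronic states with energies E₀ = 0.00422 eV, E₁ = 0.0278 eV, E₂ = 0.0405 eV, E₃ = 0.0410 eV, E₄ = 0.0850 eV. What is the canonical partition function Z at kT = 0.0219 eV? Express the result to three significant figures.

Z = 1.44

Eᵢ/kT = 0.19269, 1.2694, 1.8493, 1.8721, 3.8813.
Z = Σ e^(−Eᵢ/kT) = e^(−0.19269) + e^(−1.2694) + e^(−1.8493) + e^(−1.8721) + e^(−3.8813) = 0.82474 + 0.28100 + 0.15735 + 0.15380 + 0.020624 = 1.4375.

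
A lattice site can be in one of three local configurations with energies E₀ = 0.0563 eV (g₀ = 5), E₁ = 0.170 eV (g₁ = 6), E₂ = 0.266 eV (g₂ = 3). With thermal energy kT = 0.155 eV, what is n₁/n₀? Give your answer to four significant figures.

0.5762

n₁/n₀ = (g₁/g₀) exp[−(E₁−E₀)/kT] = (6/5) × exp(−(0.1137 eV)/(0.155 eV)) = (6/5) × exp(-0.733548) = 0.5762.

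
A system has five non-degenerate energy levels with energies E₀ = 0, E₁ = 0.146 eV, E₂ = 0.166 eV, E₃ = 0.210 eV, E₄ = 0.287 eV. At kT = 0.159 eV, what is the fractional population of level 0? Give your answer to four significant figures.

Eᵢ/kT = 0, 0.918239, 1.04403, 1.32075, 1.80503.
Z = Σ e^(−Eᵢ/kT) = e^(−0) + e^(−0.918239) + e^(−1.04403) + e^(−1.32075) + e^(−1.80503) = 1.00000 + 0.399221 + 0.352033 + 0.266935 + 0.164470 = 2.18266.
P₀ = e^(−E₀/kT) / Z = 1.00000/2.18266 = 0.4582.

0.4582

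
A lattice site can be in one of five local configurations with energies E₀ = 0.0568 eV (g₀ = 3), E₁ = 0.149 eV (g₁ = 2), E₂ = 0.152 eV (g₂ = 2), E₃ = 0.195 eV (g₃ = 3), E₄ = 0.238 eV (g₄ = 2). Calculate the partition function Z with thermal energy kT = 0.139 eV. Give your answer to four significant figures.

Eᵢ/kT = 0.408633, 1.07194, 1.09353, 1.40288, 1.71223.
Z = Σ gᵢe^(−Eᵢ/kT) = 3·e^(−0.408633) + 2·e^(−1.07194) + 2·e^(−1.09353) + 3·e^(−1.40288) + 2·e^(−1.71223) = 1.99367 + 0.684687 + 0.670063 + 0.737663 + 0.360926 = 4.44701.

Z = 4.447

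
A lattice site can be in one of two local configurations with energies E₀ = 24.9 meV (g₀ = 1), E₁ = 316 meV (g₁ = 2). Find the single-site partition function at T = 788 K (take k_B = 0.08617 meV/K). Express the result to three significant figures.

Z = 0.712

k_BT = 0.08617 × 788 K = 67.902 meV.
Eᵢ/kT = 0.36670, 4.6538.
Z = Σ gᵢe^(−Eᵢ/kT) = 1·e^(−0.36670) + 2·e^(−4.6538) = 0.69302 + 0.019051 = 0.71207.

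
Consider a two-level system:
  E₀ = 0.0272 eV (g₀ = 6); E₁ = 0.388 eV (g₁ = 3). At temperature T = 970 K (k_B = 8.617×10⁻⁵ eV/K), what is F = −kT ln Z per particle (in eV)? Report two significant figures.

-0.12 eV

k_BT = 8.617×10⁻⁵ × 970 K = 0.08358 eV.
Eᵢ/kT = 0.3254, 4.642.
Z = Σ gᵢe^(−Eᵢ/kT) = 6·e^(−0.3254) + 3·e^(−4.642) = 4.333 + 0.02892 = 4.362.
F = −kT ln Z = −0.08358 × ln(4.362) = −0.08358 × 1.473 = -0.12 eV.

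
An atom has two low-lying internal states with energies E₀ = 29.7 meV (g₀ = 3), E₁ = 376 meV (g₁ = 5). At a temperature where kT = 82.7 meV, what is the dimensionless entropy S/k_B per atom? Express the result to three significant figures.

1.23

Eᵢ/kT = 0.35913, 4.5466.
Z = Σ gᵢe^(−Eᵢ/kT) = 3·e^(−0.35913) + 5·e^(−4.5466) = 2.0949 + 0.053016 = 2.1479.
⟨E⟩ = Σ EᵢPᵢ = 38.248 meV.
S/k_B = ln Z + ⟨E⟩/kT = ln(2.1479) + 38.248/82.7 = 0.76449 + 0.46249 = 1.23.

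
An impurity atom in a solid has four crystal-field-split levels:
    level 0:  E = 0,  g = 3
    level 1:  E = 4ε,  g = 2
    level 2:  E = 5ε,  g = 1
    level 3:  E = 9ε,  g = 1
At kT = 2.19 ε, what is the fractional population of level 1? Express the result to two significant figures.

Eᵢ/kT = 0, 1.826, 2.283, 4.110.
Z = Σ gᵢe^(−Eᵢ/kT) = 3·e^(−0) + 2·e^(−1.826) + 1·e^(−2.283) + 1·e^(−4.110) = 3.000 + 0.3221 + 0.1020 + 0.01641 = 3.441.
P₁ = g₁ e^(−E₁/kT) / Z = 0.3221/3.441 = 0.094.

0.094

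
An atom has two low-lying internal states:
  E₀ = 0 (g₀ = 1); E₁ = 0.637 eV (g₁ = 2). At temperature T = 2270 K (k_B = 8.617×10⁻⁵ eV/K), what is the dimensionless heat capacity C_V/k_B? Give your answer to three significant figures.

0.704

k_BT = 8.617×10⁻⁵ × 2270 K = 0.19561 eV.
Eᵢ/kT = 0, 3.2565.
Z = Σ gᵢe^(−Eᵢ/kT) = 1·e^(−0) + 2·e^(−3.2565) = 1.0000 + 0.077046 = 1.0770.
⟨E⟩ = 0.045569 eV, ⟨E²⟩ = 0.029028 eV².
C_V/k_B = (⟨E²⟩ − ⟨E⟩²)/(kT)² = (0.029028 − 0.0020765)/0.038263 = 0.704.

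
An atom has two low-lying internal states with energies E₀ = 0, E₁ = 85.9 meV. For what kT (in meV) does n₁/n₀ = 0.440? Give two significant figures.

n₁/n₀ = exp[−(E₁−E₀)/kT] = 0.440.
⇒ (E₁−E₀)/kT = ln(1/0.440) = ln(2.273) = 0.8211.
kT = 85.9 meV / 0.8211 = 100 meV.

100 meV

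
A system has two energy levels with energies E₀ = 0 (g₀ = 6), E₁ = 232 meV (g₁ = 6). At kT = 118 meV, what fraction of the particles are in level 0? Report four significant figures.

Eᵢ/kT = 0, 1.96610.
Z = Σ gᵢe^(−Eᵢ/kT) = 6·e^(−0) + 6·e^(−1.96610) = 6.00000 + 0.840011 = 6.84001.
P₀ = g₀ e^(−E₀/kT) / Z = 6.00000/6.84001 = 0.8772.

0.8772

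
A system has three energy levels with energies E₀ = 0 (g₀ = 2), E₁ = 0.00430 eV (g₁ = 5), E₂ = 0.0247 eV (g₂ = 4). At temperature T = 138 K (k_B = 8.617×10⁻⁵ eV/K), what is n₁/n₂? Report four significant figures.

6.949

k_BT = 8.617×10⁻⁵ × 138 K = 0.0118915 eV.
n₁/n₂ = (g₁/g₂) exp[−(E₁−E₂)/kT] = (5/4) × exp(−(-0.02040 eV)/(0.0118915 eV)) = (5/4) × exp(1.71551) = 6.949.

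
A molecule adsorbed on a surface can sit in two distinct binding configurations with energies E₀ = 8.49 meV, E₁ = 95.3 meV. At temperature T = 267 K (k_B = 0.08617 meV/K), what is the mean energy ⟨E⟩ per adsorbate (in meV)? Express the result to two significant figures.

k_BT = 0.08617 × 267 K = 23.01 meV.
Eᵢ/kT = 0.3690, 4.142.
Z = Σ e^(−Eᵢ/kT) = e^(−0.3690) + e^(−4.142) = 0.6914 + 0.01589 = 0.7073.
⟨E⟩ = Σ Eᵢ e^(−Eᵢ/kT) / Z = (8.49·0.6914 + 95.3·0.01589) / 0.7073 = 10 meV.

10 meV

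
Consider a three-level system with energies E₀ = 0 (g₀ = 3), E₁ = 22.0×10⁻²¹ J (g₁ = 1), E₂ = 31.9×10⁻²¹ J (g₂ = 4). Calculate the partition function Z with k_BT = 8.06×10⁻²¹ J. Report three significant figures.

Eᵢ/kT = 0, 2.7295, 3.9578.
Z = Σ gᵢe^(−Eᵢ/kT) = 3·e^(−0) + 1·e^(−2.7295) + 4·e^(−3.9578) = 3.0000 + 0.065252 + 0.076420 = 3.1417.

Z = 3.14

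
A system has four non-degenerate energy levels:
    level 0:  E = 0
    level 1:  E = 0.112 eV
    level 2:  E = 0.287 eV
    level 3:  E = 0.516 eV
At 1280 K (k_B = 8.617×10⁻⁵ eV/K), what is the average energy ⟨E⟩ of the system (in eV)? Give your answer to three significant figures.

k_BT = 8.617×10⁻⁵ × 1280 K = 0.11030 eV.
Eᵢ/kT = 0, 1.0154, 2.6020, 4.6782.
Z = Σ e^(−Eᵢ/kT) = e^(−0) + e^(−1.0154) + e^(−2.6020) + e^(−4.6782) = 1.0000 + 0.36226 + 0.074125 + 0.0092957 = 1.4457.
⟨E⟩ = Σ Eᵢ e^(−Eᵢ/kT) / Z = (0·1.0000 + 0.112·0.36226 + 0.287·0.074125 + 0.516·0.0092957) / 1.4457 = 0.0461 eV.

0.0461 eV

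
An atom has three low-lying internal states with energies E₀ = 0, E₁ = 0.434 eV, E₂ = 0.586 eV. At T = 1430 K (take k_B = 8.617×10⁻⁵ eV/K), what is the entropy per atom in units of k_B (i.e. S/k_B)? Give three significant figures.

k_BT = 8.617×10⁻⁵ × 1430 K = 0.12322 eV.
Eᵢ/kT = 0, 3.5222, 4.7557.
Z = Σ e^(−Eᵢ/kT) = e^(−0) + e^(−3.5222) + e^(−4.7557) = 1.0000 + 0.029534 + 0.0086025 = 1.0381.
⟨E⟩ = Σ EᵢPᵢ = 0.017203 eV.
S/k_B = ln Z + ⟨E⟩/kT = ln(1.0381) + 0.017203/0.12322 = 0.037392 + 0.13961 = 0.177.

0.177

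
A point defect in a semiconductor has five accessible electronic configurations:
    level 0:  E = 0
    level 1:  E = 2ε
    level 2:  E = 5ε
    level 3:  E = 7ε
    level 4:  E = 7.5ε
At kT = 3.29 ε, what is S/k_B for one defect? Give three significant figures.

Eᵢ/kT = 0, 0.60790, 1.5198, 2.1277, 2.2796.
Z = Σ e^(−Eᵢ/kT) = e^(−0) + e^(−0.60790) + e^(−1.5198) + e^(−2.1277) + e^(−2.2796) = 1.0000 + 0.54449 + 0.21876 + 0.11911 + 0.10233 = 1.9847.
⟨E⟩ = Σ EᵢPᵢ = 1.9066 ε.
S/k_B = ln Z + ⟨E⟩/kT = ln(1.9847) + 1.9066/3.29 = 0.68547 + 0.57951 = 1.26.

1.26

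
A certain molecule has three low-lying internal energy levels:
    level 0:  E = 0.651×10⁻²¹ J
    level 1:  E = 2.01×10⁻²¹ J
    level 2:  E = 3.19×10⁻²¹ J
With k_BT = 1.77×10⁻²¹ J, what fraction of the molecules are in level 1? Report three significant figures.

0.273

Eᵢ/kT = 0.36780, 1.1356, 1.8023.
Z = Σ e^(−Eᵢ/kT) = e^(−0.36780) + e^(−1.1356) + e^(−1.8023) = 0.69226 + 0.32123 + 0.16492 = 1.1784.
P₁ = e^(−E₁/kT) / Z = 0.32123/1.1784 = 0.273.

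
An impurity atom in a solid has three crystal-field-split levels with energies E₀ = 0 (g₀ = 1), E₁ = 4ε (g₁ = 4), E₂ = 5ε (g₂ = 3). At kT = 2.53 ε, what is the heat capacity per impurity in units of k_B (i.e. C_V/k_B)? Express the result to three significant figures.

0.745

Eᵢ/kT = 0, 1.5810, 1.9763.
Z = Σ gᵢe^(−Eᵢ/kT) = 1·e^(−0) + 4·e^(−1.5810) + 3·e^(−1.9763) = 1.0000 + 0.82308 + 0.41574 = 2.2388.
⟨E⟩ = 2.3991 ε, ⟨E²⟩ = 10.525 ε².
C_V/k_B = (⟨E²⟩ − ⟨E⟩²)/(kT)² = (10.525 − 5.7557)/6.4009 = 0.745.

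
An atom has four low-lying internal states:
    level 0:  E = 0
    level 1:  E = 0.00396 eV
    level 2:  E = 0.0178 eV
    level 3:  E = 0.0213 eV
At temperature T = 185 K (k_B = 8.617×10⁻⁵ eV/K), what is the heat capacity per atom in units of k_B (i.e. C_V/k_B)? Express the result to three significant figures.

k_BT = 8.617×10⁻⁵ × 185 K = 0.015941 eV.
Eᵢ/kT = 0, 0.24842, 1.1166, 1.3362.
Z = Σ e^(−Eᵢ/kT) = e^(−0) + e^(−0.24842) + e^(−1.1166) + e^(−1.3362) = 1.0000 + 0.78003 + 0.32739 + 0.26284 = 2.3703.
⟨E⟩ = 0.0061237 eV, ⟨E²⟩ = 0.000099232 eV².
C_V/k_B = (⟨E²⟩ − ⟨E⟩²)/(kT)² = (0.000099232 − 0.000037500)/0.00025412 = 0.243.

0.243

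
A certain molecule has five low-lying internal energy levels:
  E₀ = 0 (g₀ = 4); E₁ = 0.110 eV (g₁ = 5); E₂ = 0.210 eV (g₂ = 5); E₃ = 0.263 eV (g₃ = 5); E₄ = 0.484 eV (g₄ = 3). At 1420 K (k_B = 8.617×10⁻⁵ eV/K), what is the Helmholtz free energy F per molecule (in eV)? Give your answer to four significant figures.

k_BT = 8.617×10⁻⁵ × 1420 K = 0.122361 eV.
Eᵢ/kT = 0, 0.898979, 1.71623, 2.14938, 3.95551.
Z = Σ gᵢe^(−Eᵢ/kT) = 4·e^(−0) + 5·e^(−0.898979) + 5·e^(−1.71623) + 5·e^(−2.14938) + 3·e^(−3.95551) = 4.00000 + 2.03492 + 0.898713 + 0.582782 + 0.0574467 = 7.57386.
F = −kT ln Z = −0.122361 × ln(7.57386) = −0.122361 × 2.02470 = -0.2477 eV.

-0.2477 eV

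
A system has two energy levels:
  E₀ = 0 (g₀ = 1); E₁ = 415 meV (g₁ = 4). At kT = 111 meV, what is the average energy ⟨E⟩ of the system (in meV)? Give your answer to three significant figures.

Eᵢ/kT = 0, 3.7387.
Z = Σ gᵢe^(−Eᵢ/kT) = 1·e^(−0) + 4·e^(−3.7387) = 1.0000 + 0.095140 = 1.0951.
⟨E⟩ = Σ Eᵢ gᵢe^(−Eᵢ/kT) / Z = (0·1.0000 + 415·0.095140) / 1.0951 = 36.1 meV.

36.1 meV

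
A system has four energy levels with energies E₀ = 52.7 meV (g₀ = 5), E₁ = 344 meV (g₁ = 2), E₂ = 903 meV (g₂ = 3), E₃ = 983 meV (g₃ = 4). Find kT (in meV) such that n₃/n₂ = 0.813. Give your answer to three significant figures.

162 meV

n₃/n₂ = (g₃/g₂) exp[−(E₃−E₂)/kT] = 0.813.
⇒ (E₃−E₂)/kT = ln((4/3)/0.813) = ln(1.6400) = 0.49470.
kT = 80 meV / 0.49470 = 162 meV.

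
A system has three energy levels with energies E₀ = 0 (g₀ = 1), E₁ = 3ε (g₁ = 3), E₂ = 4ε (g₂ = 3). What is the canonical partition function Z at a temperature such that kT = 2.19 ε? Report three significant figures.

Eᵢ/kT = 0, 1.3699, 1.8265.
Z = Σ gᵢe^(−Eᵢ/kT) = 1·e^(−0) + 3·e^(−1.3699) + 3·e^(−1.8265) = 1.0000 + 0.76240 + 0.48293 = 2.2453.

Z = 2.25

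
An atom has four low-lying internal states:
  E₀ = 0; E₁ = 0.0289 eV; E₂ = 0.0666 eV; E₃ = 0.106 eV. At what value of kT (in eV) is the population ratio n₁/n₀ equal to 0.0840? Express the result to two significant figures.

0.012 eV

n₁/n₀ = exp[−(E₁−E₀)/kT] = 0.0840.
⇒ (E₁−E₀)/kT = ln(1/0.0840) = ln(11.90) = 2.477.
kT = 0.0289 eV / 2.477 = 0.012 eV.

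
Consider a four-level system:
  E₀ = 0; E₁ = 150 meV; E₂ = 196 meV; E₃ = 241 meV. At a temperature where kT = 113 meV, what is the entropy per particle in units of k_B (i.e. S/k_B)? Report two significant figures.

1.0

Eᵢ/kT = 0, 1.327, 1.735, 2.133.
Z = Σ e^(−Eᵢ/kT) = e^(−0) + e^(−1.327) + e^(−1.735) + e^(−2.133) = 1.000 + 0.2653 + 0.1764 + 0.1185 = 1.560.
⟨E⟩ = Σ EᵢPᵢ = 65.98 meV.
S/k_B = ln Z + ⟨E⟩/kT = ln(1.560) + 65.98/113 = 0.4447 + 0.5839 = 1.0.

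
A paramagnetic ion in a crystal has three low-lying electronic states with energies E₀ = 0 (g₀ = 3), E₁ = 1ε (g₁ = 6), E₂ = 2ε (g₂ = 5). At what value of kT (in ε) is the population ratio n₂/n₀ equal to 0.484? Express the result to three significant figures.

1.62 ε

n₂/n₀ = (g₂/g₀) exp[−(E₂−E₀)/kT] = 0.484.
⇒ (E₂−E₀)/kT = ln((5/3)/0.484) = ln(3.4435) = 1.2365.
kT = 2ε / 1.2365 = 1.62 ε.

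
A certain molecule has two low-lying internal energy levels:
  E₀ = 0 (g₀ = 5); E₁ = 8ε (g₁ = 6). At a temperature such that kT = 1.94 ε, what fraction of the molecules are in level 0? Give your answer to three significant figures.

0.981

Eᵢ/kT = 0, 4.1237.
Z = Σ gᵢe^(−Eᵢ/kT) = 5·e^(−0) + 6·e^(−4.1237) = 5.0000 + 0.097107 = 5.0971.
P₀ = g₀ e^(−E₀/kT) / Z = 5.0000/5.0971 = 0.981.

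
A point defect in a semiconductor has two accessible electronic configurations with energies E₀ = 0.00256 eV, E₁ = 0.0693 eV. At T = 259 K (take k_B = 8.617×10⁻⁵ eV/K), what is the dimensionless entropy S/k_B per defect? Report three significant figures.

0.192

k_BT = 8.617×10⁻⁵ × 259 K = 0.022318 eV.
Eᵢ/kT = 0.11471, 3.1051.
Z = Σ e^(−Eᵢ/kT) = e^(−0.11471) + e^(−3.1051) = 0.89162 + 0.044820 = 0.93644.
⟨E⟩ = Σ EᵢPᵢ = 0.0057543 eV.
S/k_B = ln Z + ⟨E⟩/kT = ln(0.93644) + 0.0057543/0.022318 = -0.065670 + 0.25783 = 0.192.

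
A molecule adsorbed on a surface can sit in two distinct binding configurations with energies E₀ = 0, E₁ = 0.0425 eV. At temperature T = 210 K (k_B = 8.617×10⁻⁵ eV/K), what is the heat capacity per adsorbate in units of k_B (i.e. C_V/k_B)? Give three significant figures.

k_BT = 8.617×10⁻⁵ × 210 K = 0.018096 eV.
Eᵢ/kT = 0, 2.3486.
Z = Σ e^(−Eᵢ/kT) = e^(−0) + e^(−2.3486) = 1.0000 + 0.095503 = 1.0955.
⟨E⟩ = 0.0037050 eV, ⟨E²⟩ = 0.00015746 eV².
C_V/k_B = (⟨E²⟩ − ⟨E⟩²)/(kT)² = (0.00015746 − 0.000013727)/0.00032747 = 0.439.

0.439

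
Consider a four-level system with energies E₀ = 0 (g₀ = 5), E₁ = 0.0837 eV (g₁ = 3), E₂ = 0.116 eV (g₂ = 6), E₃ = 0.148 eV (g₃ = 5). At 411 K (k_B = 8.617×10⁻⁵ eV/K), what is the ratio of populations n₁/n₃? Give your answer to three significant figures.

3.69

k_BT = 8.617×10⁻⁵ × 411 K = 0.035416 eV.
n₁/n₃ = (g₁/g₃) exp[−(E₁−E₃)/kT] = (3/5) × exp(−(-0.0643 eV)/(0.035416 eV)) = (3/5) × exp(1.8156) = 3.69.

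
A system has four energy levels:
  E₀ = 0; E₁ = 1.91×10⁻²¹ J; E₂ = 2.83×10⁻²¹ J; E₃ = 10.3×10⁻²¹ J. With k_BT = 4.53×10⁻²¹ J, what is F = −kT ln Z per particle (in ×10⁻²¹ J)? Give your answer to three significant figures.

-3.76 ×10⁻²¹ J

Eᵢ/kT = 0, 0.42163, 0.62472, 2.2737.
Z = Σ e^(−Eᵢ/kT) = e^(−0) + e^(−0.42163) + e^(−0.62472) + e^(−2.2737) = 1.0000 + 0.65598 + 0.53541 + 0.10293 = 2.2943.
F = −kT ln Z = −4.53 × ln(2.2943) = −4.53 × 0.83043 = -3.76 ×10⁻²¹ J.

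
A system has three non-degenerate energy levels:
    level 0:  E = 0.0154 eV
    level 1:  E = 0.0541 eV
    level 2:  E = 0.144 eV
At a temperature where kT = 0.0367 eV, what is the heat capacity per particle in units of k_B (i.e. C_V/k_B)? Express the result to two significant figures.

0.43

Eᵢ/kT = 0.4196, 1.474, 3.924.
Z = Σ e^(−Eᵢ/kT) = e^(−0.4196) + e^(−1.474) + e^(−3.924) = 0.6573 + 0.2290 + 0.01976 = 0.9061.
⟨E⟩ = 0.02798 eV, ⟨E²⟩ = 0.001364 eV².
C_V/k_B = (⟨E²⟩ − ⟨E⟩²)/(kT)² = (0.001364 − 0.0007829)/0.001347 = 0.43.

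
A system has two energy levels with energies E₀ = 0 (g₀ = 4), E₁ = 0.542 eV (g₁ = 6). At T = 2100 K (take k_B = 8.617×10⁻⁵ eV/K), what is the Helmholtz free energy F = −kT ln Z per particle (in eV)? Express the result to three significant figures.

k_BT = 8.617×10⁻⁵ × 2100 K = 0.18096 eV.
Eᵢ/kT = 0, 2.9951.
Z = Σ gᵢe^(−Eᵢ/kT) = 4·e^(−0) + 6·e^(−2.9951) = 4.0000 + 0.30019 = 4.3002.
F = −kT ln Z = −0.18096 × ln(4.3002) = −0.18096 × 1.4587 = -0.264 eV.

-0.264 eV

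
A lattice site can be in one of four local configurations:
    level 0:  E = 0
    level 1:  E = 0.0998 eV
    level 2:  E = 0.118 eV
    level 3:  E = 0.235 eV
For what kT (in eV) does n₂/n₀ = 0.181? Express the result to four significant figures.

0.06904 eV

n₂/n₀ = exp[−(E₂−E₀)/kT] = 0.181.
⇒ (E₂−E₀)/kT = ln(1/0.181) = ln(5.52486) = 1.70926.
kT = 0.118 eV / 1.70926 = 0.06904 eV.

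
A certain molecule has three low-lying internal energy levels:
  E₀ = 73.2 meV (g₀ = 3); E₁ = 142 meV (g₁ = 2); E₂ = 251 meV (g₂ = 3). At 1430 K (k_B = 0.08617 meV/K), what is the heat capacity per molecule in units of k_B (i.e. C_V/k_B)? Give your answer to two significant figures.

k_BT = 0.08617 × 1430 K = 123.2 meV.
Eᵢ/kT = 0.5942, 1.153, 2.037.
Z = Σ gᵢe^(−Eᵢ/kT) = 3·e^(−0.5942) + 2·e^(−1.153) + 3·e^(−2.037) = 1.656 + 0.6314 + 0.3913 = 2.679.
⟨E⟩ = 115.4 meV, ⟨E²⟩ = 17270 meV².
C_V/k_B = (⟨E²⟩ − ⟨E⟩²)/(kT)² = (17270 − 13320)/15180 = 0.26.

0.26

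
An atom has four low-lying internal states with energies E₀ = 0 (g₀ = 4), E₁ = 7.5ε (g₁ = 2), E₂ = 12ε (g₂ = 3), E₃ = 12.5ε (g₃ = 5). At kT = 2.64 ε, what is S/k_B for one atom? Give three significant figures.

1.60

Eᵢ/kT = 0, 2.8409, 4.5455, 4.7348.
Z = Σ gᵢe^(−Eᵢ/kT) = 4·e^(−0) + 2·e^(−2.8409) + 3·e^(−4.5455) + 5·e^(−4.7348) = 4.0000 + 0.11675 + 0.031845 + 0.043921 = 4.1925.
⟨E⟩ = Σ EᵢPᵢ = 0.43095 ε.
S/k_B = ln Z + ⟨E⟩/kT = ln(4.1925) + 0.43095/2.64 = 1.4333 + 0.16324 = 1.60.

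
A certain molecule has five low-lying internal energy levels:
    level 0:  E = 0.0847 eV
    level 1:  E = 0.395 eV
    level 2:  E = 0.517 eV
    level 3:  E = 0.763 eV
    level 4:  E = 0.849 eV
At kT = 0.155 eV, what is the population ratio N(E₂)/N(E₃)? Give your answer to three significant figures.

4.89

n₂/n₃ = exp[−(E₂−E₃)/kT] = exp(−(-0.246 eV)/(0.155 eV)) = exp(1.5871) = 4.89.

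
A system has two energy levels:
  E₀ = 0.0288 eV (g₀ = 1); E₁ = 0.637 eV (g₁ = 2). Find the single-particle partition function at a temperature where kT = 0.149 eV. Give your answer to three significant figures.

Eᵢ/kT = 0.19329, 4.2752.
Z = Σ gᵢe^(−Eᵢ/kT) = 1·e^(−0.19329) + 2·e^(−4.2752) = 0.82424 + 0.027819 = 0.85206.

Z = 0.852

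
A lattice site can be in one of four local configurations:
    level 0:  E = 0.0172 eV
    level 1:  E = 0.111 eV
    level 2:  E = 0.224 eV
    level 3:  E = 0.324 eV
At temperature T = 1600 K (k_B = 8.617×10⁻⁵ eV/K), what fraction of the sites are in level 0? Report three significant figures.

k_BT = 8.617×10⁻⁵ × 1600 K = 0.13787 eV.
Eᵢ/kT = 0.12476, 0.80511, 1.6247, 2.3500.
Z = Σ e^(−Eᵢ/kT) = e^(−0.12476) + e^(−0.80511) + e^(−1.6247) + e^(−2.3500) = 0.88271 + 0.44704 + 0.19697 + 0.095369 = 1.6221.
P₀ = e^(−E₀/kT) / Z = 0.88271/1.6221 = 0.544.

0.544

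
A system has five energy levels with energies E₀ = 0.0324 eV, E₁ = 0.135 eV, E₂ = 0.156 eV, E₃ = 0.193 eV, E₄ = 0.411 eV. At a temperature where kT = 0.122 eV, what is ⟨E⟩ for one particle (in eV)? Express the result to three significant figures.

0.103 eV

Eᵢ/kT = 0.26557, 1.1066, 1.2787, 1.5820, 3.3689.
Z = Σ e^(−Eᵢ/kT) = e^(−0.26557) + e^(−1.1066) + e^(−1.2787) + e^(−1.5820) + e^(−3.3689) = 0.76677 + 0.33068 + 0.27840 + 0.20556 + 0.034427 = 1.6158.
⟨E⟩ = Σ Eᵢ e^(−Eᵢ/kT) / Z = (0.0324·0.76677 + 0.135·0.33068 + 0.156·0.27840 + 0.193·0.20556 + 0.411·0.034427) / 1.6158 = 0.103 eV.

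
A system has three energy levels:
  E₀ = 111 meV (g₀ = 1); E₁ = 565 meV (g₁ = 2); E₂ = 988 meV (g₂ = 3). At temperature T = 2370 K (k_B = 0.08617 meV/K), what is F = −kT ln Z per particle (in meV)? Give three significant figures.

k_BT = 0.08617 × 2370 K = 204.22 meV.
Eᵢ/kT = 0.54353, 2.7666, 4.8379.
Z = Σ gᵢe^(−Eᵢ/kT) = 1·e^(−0.54353) + 2·e^(−2.7666) + 3·e^(−4.8379) = 0.58069 + 0.12575 + 0.023771 = 0.73021.
F = −kT ln Z = −204.22 × ln(0.73021) = −204.22 × -0.31442 = 64.2 meV.

64.2 meV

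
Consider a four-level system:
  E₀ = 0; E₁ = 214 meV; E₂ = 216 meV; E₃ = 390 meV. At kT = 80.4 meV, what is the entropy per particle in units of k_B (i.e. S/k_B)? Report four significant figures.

Eᵢ/kT = 0, 2.66169, 2.68657, 4.85075.
Z = Σ e^(−Eᵢ/kT) = e^(−0) + e^(−2.66169) + e^(−2.68657) + e^(−4.85075) = 1.00000 + 0.0698301 + 0.0681142 + 0.00782251 = 1.14577.
⟨E⟩ = Σ EᵢPᵢ = 28.5459 meV.
S/k_B = ln Z + ⟨E⟩/kT = ln(1.14577) + 28.5459/80.4 = 0.136077 + 0.355049 = 0.4911.

0.4911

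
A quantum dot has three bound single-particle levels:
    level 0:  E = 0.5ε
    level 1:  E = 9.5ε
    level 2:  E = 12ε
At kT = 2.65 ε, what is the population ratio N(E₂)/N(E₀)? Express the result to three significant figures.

n₂/n₀ = exp[−(E₂−E₀)/kT] = exp(−(11.5ε)/(2.65ε)) = exp(-4.3396) = 0.0130.

0.0130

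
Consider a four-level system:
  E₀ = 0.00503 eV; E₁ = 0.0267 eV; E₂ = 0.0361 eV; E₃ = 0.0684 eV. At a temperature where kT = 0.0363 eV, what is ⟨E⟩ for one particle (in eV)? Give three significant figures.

Eᵢ/kT = 0.13857, 0.73554, 0.99449, 1.8843.
Z = Σ e^(−Eᵢ/kT) = e^(−0.13857) + e^(−0.73554) + e^(−0.99449) + e^(−1.8843) = 0.87060 + 0.47925 + 0.36991 + 0.15194 = 1.8717.
⟨E⟩ = Σ Eᵢ e^(−Eᵢ/kT) / Z = (0.00503·0.87060 + 0.0267·0.47925 + 0.0361·0.36991 + 0.0684·0.15194) / 1.8717 = 0.0219 eV.

0.0219 eV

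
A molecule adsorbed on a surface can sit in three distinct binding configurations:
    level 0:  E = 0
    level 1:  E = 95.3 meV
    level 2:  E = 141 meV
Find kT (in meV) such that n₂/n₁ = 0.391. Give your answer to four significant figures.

n₂/n₁ = exp[−(E₂−E₁)/kT] = 0.391.
⇒ (E₂−E₁)/kT = ln(1/0.391) = ln(2.55754) = 0.939046.
kT = 45.7 meV / 0.939046 = 48.67 meV.

48.67 meV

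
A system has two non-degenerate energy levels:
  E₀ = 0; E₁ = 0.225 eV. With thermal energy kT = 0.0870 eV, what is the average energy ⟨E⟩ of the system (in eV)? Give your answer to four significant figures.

Eᵢ/kT = 0, 2.58621.
Z = Σ e^(−Eᵢ/kT) = e^(−0) + e^(−2.58621) = 1.00000 + 0.0753049 = 1.07530.
⟨E⟩ = Σ Eᵢ e^(−Eᵢ/kT) / Z = (0·1.00000 + 0.225·0.0753049) / 1.07530 = 0.01576 eV.

0.01576 eV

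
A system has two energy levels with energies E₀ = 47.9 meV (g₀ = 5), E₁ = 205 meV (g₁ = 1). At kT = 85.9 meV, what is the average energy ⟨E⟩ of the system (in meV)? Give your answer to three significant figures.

Eᵢ/kT = 0.55763, 2.3865.
Z = Σ gᵢe^(−Eᵢ/kT) = 5·e^(−0.55763) + 1·e^(−2.3865) = 2.8628 + 0.091951 = 2.9548.
⟨E⟩ = Σ Eᵢ gᵢe^(−Eᵢ/kT) / Z = (47.9·2.8628 + 205·0.091951) / 2.9548 = 52.8 meV.

52.8 meV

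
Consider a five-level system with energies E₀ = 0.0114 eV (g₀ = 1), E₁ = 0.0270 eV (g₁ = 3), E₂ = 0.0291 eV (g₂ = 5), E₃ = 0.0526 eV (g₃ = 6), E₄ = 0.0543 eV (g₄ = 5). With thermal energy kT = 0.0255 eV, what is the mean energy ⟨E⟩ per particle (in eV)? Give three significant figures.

Eᵢ/kT = 0.44706, 1.0588, 1.1412, 2.0627, 2.1294.
Z = Σ gᵢe^(−Eᵢ/kT) = 1·e^(−0.44706) + 3·e^(−1.0588) + 5·e^(−1.1412) + 6·e^(−2.0627) + 5·e^(−2.1294) = 0.63951 + 1.0406 + 1.5972 + 0.76266 + 0.59454 = 4.6345.
⟨E⟩ = Σ Eᵢ gᵢe^(−Eᵢ/kT) / Z = (0.0114·0.63951 + 0.0270·1.0406 + 0.0291·1.5972 + 0.0526·0.76266 + 0.0543·0.59454) / 4.6345 = 0.0333 eV.

0.0333 eV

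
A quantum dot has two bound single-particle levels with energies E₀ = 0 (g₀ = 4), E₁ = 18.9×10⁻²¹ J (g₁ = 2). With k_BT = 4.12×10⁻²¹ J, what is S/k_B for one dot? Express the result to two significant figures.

Eᵢ/kT = 0, 4.587.
Z = Σ gᵢe^(−Eᵢ/kT) = 4·e^(−0) + 2·e^(−4.587) = 4.000 + 0.02037 = 4.020.
⟨E⟩ = Σ EᵢPᵢ = 0.09577 ×10⁻²¹ J.
S/k_B = ln Z + ⟨E⟩/kT = ln(4.020) + 0.09577/4.12 = 1.391 + 0.02325 = 1.4.

1.4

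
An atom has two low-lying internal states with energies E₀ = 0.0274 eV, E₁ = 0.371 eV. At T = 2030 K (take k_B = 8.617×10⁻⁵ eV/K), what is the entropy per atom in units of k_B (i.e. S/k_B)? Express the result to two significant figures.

0.37

k_BT = 8.617×10⁻⁵ × 2030 K = 0.1749 eV.
Eᵢ/kT = 0.1567, 2.121.
Z = Σ e^(−Eᵢ/kT) = e^(−0.1567) + e^(−2.121) = 0.8550 + 0.1199 = 0.9749.
⟨E⟩ = Σ EᵢPᵢ = 0.06966 eV.
S/k_B = ln Z + ⟨E⟩/kT = ln(0.9749) + 0.06966/0.1749 = -0.02542 + 0.3983 = 0.37.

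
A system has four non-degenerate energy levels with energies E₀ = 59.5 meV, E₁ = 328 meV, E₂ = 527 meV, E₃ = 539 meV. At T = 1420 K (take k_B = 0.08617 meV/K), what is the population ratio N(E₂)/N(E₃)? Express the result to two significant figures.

k_BT = 0.08617 × 1420 K = 122.4 meV.
n₂/n₃ = exp[−(E₂−E₃)/kT] = exp(−(-12 meV)/(122.4 meV)) = exp(0.09804) = 1.1.

1.1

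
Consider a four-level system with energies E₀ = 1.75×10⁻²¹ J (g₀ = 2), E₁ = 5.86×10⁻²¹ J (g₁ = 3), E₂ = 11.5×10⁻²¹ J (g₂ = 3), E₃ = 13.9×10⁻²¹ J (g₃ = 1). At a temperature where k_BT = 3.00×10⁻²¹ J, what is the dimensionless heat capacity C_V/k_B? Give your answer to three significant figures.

0.751

Eᵢ/kT = 0.58333, 1.9533, 3.8333, 4.6333.
Z = Σ gᵢe^(−Eᵢ/kT) = 2·e^(−0.58333) + 3·e^(−1.9533) + 3·e^(−3.8333) + 1·e^(−4.6333) = 1.1161 + 0.42542 + 0.064914 + 0.0097226 = 1.6162.
⟨E⟩ = 3.2965, ⟨E²⟩ = 17.628.
C_V/k_B = (⟨E²⟩ − ⟨E⟩²)/(kT)² = (17.628 − 10.867)/9.0000 = 0.751.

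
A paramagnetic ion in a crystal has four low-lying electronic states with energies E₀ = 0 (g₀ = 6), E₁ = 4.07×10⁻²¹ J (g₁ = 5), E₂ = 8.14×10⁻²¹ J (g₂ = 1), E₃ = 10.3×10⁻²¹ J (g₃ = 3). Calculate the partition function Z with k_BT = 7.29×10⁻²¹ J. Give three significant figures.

Z = 9.92

Eᵢ/kT = 0, 0.55830, 1.1166, 1.4129.
Z = Σ gᵢe^(−Eᵢ/kT) = 6·e^(−0) + 5·e^(−0.55830) + 1·e^(−1.1166) + 3·e^(−1.4129) = 6.0000 + 2.8609 + 0.32739 + 0.73031 = 9.9186.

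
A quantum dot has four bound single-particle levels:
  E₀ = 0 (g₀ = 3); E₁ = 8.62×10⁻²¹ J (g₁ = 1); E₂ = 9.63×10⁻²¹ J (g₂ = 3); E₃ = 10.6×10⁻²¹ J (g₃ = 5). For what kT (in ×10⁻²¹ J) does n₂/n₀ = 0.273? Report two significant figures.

7.4 ×10⁻²¹ J

n₂/n₀ = (g₂/g₀) exp[−(E₂−E₀)/kT] = 0.273.
⇒ (E₂−E₀)/kT = ln((3/3)/0.273) = ln(3.663) = 1.298.
kT = 9.63 ×10⁻²¹ J / 1.298 = 7.4 ×10⁻²¹ J.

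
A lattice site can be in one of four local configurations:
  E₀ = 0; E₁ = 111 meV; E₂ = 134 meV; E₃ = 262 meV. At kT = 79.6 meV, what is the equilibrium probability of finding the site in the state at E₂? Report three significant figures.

Eᵢ/kT = 0, 1.3945, 1.6834, 3.2915.
Z = Σ e^(−Eᵢ/kT) = e^(−0) + e^(−1.3945) + e^(−1.6834) + e^(−3.2915) = 1.0000 + 0.24796 + 0.18574 + 0.037198 = 1.4709.
P₂ = e^(−E₂/kT) / Z = 0.18574/1.4709 = 0.126.

0.126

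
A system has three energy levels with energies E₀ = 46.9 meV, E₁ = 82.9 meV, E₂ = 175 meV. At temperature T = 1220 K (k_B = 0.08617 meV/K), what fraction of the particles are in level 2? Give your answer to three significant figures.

k_BT = 0.08617 × 1220 K = 105.13 meV.
Eᵢ/kT = 0.44611, 0.78855, 1.6646.
Z = Σ e^(−Eᵢ/kT) = e^(−0.44611) + e^(−0.78855) + e^(−1.6646) = 0.64011 + 0.45450 + 0.18927 = 1.2839.
P₂ = e^(−E₂/kT) / Z = 0.18927/1.2839 = 0.147.

0.147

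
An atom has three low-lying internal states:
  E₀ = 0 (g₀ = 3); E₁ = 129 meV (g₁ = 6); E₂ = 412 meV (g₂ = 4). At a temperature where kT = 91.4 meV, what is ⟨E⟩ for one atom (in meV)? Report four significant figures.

45.90 meV

Eᵢ/kT = 0, 1.41138, 4.50766.
Z = Σ gᵢe^(−Eᵢ/kT) = 3·e^(−0) + 6·e^(−1.41138) + 4·e^(−4.50766) = 3.00000 + 1.46284 + 0.0440969 = 4.50694.
⟨E⟩ = Σ Eᵢ gᵢe^(−Eᵢ/kT) / Z = (0·3.00000 + 129·1.46284 + 412·0.0440969) / 4.50694 = 45.90 meV.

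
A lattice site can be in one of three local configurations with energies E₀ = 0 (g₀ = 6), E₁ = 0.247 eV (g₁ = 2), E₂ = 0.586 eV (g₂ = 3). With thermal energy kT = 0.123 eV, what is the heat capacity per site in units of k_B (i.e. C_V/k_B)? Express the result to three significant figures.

Eᵢ/kT = 0, 2.0081, 4.7642.
Z = Σ gᵢe^(−Eᵢ/kT) = 6·e^(−0) + 2·e^(−2.0081) + 3·e^(−4.7642) = 6.0000 + 0.26849 + 0.025589 = 6.2941.
⟨E⟩ = 0.012919 eV, ⟨E²⟩ = 0.0039986 eV².
C_V/k_B = (⟨E²⟩ − ⟨E⟩²)/(kT)² = (0.0039986 − 0.00016690)/0.015129 = 0.253.

0.253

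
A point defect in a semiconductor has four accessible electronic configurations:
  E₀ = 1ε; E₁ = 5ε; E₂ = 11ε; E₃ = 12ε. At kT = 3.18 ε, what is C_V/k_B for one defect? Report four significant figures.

Eᵢ/kT = 0.314465, 1.57233, 3.45912, 3.77358.
Z = Σ e^(−Eᵢ/kT) = e^(−0.314465) + e^(−1.57233) + e^(−3.45912) + e^(−3.77358) = 0.730179 + 0.207561 + 0.0314574 + 0.0229697 = 0.992167.
⟨E⟩ = 2.40852 ε, ⟨E²⟩ = 13.1361 ε².
C_V/k_B = (⟨E²⟩ − ⟨E⟩²)/(kT)² = (13.1361 − 5.80097)/10.1124 = 0.7254.

0.7254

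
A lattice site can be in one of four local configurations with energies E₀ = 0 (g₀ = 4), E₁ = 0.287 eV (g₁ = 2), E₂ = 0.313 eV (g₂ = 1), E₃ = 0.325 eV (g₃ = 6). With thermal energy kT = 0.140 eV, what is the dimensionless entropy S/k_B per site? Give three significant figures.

2.03

Eᵢ/kT = 0, 2.0500, 2.2357, 2.3214.
Z = Σ gᵢe^(−Eᵢ/kT) = 4·e^(−0) + 2·e^(−2.0500) + 1·e^(−2.2357) + 6·e^(−2.3214) = 4.0000 + 0.25747 + 0.10692 + 0.58882 = 4.9532.
⟨E⟩ = Σ EᵢPᵢ = 0.060310 eV.
S/k_B = ln Z + ⟨E⟩/kT = ln(4.9532) + 0.060310/0.140 = 1.6000 + 0.43079 = 2.03.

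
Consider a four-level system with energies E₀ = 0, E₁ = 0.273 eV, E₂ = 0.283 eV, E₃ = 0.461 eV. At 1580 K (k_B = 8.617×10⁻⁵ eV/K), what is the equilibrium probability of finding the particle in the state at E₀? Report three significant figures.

0.773

k_BT = 8.617×10⁻⁵ × 1580 K = 0.13615 eV.
Eᵢ/kT = 0, 2.0051, 2.0786, 3.3860.
Z = Σ e^(−Eᵢ/kT) = e^(−0) + e^(−2.0051) + e^(−2.0786) + e^(−3.3860) = 1.0000 + 0.13465 + 0.12511 + 0.033844 = 1.2936.
P₀ = e^(−E₀/kT) / Z = 1.0000/1.2936 = 0.773.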